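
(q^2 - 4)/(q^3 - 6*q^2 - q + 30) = (q - 2)/(q^2 - 8*q + 15)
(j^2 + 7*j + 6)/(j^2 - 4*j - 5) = (j + 6)/(j - 5)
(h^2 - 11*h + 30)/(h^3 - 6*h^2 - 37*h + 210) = (h - 6)/(h^2 - h - 42)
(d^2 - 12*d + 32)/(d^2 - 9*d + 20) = (d - 8)/(d - 5)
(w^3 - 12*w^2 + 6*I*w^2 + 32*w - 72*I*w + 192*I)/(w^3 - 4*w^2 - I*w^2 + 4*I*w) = (w^2 + 2*w*(-4 + 3*I) - 48*I)/(w*(w - I))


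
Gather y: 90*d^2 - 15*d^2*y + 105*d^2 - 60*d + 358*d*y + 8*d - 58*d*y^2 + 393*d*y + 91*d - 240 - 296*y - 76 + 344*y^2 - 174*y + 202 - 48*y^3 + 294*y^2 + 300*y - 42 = 195*d^2 + 39*d - 48*y^3 + y^2*(638 - 58*d) + y*(-15*d^2 + 751*d - 170) - 156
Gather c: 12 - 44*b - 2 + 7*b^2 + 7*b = 7*b^2 - 37*b + 10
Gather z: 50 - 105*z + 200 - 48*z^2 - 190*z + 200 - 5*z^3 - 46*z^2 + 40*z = -5*z^3 - 94*z^2 - 255*z + 450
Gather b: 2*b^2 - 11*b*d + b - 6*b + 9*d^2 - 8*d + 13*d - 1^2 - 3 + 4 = 2*b^2 + b*(-11*d - 5) + 9*d^2 + 5*d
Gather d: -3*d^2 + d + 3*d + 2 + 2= -3*d^2 + 4*d + 4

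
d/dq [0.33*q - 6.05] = 0.330000000000000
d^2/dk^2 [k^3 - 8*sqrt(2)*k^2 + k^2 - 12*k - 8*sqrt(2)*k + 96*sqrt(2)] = 6*k - 16*sqrt(2) + 2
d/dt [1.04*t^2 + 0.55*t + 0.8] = 2.08*t + 0.55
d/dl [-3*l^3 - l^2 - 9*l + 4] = -9*l^2 - 2*l - 9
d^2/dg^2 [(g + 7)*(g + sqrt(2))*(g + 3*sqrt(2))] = 6*g + 8*sqrt(2) + 14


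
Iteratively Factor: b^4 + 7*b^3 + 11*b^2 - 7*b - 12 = (b - 1)*(b^3 + 8*b^2 + 19*b + 12) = (b - 1)*(b + 4)*(b^2 + 4*b + 3) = (b - 1)*(b + 1)*(b + 4)*(b + 3)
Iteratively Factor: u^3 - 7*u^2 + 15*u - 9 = (u - 3)*(u^2 - 4*u + 3) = (u - 3)^2*(u - 1)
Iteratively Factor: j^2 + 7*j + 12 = (j + 3)*(j + 4)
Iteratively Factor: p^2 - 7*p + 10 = (p - 2)*(p - 5)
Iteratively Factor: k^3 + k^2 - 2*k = (k + 2)*(k^2 - k) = (k - 1)*(k + 2)*(k)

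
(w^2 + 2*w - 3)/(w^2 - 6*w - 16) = (-w^2 - 2*w + 3)/(-w^2 + 6*w + 16)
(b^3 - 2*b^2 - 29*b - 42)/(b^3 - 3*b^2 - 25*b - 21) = (b + 2)/(b + 1)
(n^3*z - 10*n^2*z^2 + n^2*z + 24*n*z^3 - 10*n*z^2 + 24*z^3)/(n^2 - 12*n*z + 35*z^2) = z*(n^3 - 10*n^2*z + n^2 + 24*n*z^2 - 10*n*z + 24*z^2)/(n^2 - 12*n*z + 35*z^2)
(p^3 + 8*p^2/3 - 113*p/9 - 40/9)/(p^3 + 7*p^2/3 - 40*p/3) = (p + 1/3)/p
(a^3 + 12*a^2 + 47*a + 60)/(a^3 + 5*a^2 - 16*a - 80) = (a + 3)/(a - 4)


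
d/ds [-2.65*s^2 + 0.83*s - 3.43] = 0.83 - 5.3*s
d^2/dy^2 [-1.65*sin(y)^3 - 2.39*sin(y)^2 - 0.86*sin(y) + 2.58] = 2.0975*sin(y) - 3.7125*sin(3*y) - 4.78*cos(2*y)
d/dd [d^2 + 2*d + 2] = 2*d + 2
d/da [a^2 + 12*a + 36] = 2*a + 12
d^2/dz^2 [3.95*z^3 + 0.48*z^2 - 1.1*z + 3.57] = 23.7*z + 0.96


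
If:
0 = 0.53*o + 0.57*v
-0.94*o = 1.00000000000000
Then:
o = -1.06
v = 0.99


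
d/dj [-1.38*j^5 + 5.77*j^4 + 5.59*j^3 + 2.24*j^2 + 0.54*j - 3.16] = -6.9*j^4 + 23.08*j^3 + 16.77*j^2 + 4.48*j + 0.54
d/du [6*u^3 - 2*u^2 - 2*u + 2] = 18*u^2 - 4*u - 2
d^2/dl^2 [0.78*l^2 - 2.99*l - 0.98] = 1.56000000000000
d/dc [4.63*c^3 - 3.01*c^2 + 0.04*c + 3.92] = 13.89*c^2 - 6.02*c + 0.04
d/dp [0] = 0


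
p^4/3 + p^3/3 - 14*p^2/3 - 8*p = p*(p/3 + 1)*(p - 4)*(p + 2)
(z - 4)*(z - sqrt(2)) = z^2 - 4*z - sqrt(2)*z + 4*sqrt(2)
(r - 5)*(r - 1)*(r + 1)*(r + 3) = r^4 - 2*r^3 - 16*r^2 + 2*r + 15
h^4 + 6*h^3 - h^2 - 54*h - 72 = (h - 3)*(h + 2)*(h + 3)*(h + 4)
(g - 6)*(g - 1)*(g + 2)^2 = g^4 - 3*g^3 - 18*g^2 - 4*g + 24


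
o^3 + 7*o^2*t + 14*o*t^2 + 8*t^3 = (o + t)*(o + 2*t)*(o + 4*t)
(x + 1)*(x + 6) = x^2 + 7*x + 6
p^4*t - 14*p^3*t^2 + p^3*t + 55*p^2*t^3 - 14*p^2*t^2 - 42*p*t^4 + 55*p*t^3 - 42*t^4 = (p - 7*t)*(p - 6*t)*(p - t)*(p*t + t)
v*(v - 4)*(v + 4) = v^3 - 16*v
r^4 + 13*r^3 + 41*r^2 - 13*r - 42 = (r - 1)*(r + 1)*(r + 6)*(r + 7)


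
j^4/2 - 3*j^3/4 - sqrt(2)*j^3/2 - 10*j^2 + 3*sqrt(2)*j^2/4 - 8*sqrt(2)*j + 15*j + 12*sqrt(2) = (j/2 + sqrt(2)/2)*(j - 3/2)*(j - 4*sqrt(2))*(j + 2*sqrt(2))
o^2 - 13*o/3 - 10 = (o - 6)*(o + 5/3)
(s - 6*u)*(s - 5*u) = s^2 - 11*s*u + 30*u^2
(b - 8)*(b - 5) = b^2 - 13*b + 40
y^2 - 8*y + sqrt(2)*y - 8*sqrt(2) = (y - 8)*(y + sqrt(2))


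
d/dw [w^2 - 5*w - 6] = 2*w - 5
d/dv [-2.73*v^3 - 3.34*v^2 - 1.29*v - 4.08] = -8.19*v^2 - 6.68*v - 1.29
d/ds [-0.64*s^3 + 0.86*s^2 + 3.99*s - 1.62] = -1.92*s^2 + 1.72*s + 3.99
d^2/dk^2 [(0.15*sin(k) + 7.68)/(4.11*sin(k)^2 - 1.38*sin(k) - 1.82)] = (-2.533815*sin(k)^5 - 519.776082*sin(k)^4 + 129.013722*sin(k)^3 + 534.347172*sin(k)^2 - 235.832136*sin(k) + 143.393976)/(69.426531*sin(k)^6 - 69.933294*sin(k)^5 - 68.749614*sin(k)^4 + 59.307984*sin(k)^3 + 30.443868*sin(k)^2 - 13.713336*sin(k) - 6.028568)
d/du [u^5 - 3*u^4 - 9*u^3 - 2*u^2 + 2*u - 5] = 5*u^4 - 12*u^3 - 27*u^2 - 4*u + 2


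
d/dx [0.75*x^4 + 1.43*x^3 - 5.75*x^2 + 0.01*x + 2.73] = 3.0*x^3 + 4.29*x^2 - 11.5*x + 0.01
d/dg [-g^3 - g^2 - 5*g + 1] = -3*g^2 - 2*g - 5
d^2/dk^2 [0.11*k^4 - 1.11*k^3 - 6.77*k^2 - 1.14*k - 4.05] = 1.32*k^2 - 6.66*k - 13.54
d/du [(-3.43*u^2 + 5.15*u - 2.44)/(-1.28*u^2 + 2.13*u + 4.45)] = (-0.713899999999999*u^2 - 36.7734*u + 28.1147)/(1.6384*u^4 - 5.4528*u^3 - 6.8551*u^2 + 18.957*u + 19.8025)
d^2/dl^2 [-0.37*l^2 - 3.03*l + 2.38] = -0.740000000000000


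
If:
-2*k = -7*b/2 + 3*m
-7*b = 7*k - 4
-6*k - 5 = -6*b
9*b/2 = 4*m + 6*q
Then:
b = 59/84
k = -11/84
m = 457/504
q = -235/3024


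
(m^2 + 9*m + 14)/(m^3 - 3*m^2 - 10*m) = (m + 7)/(m*(m - 5))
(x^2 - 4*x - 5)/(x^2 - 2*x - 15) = (x + 1)/(x + 3)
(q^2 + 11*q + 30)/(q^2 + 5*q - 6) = (q + 5)/(q - 1)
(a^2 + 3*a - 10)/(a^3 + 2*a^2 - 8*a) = (a + 5)/(a*(a + 4))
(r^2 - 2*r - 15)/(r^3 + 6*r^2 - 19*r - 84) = (r - 5)/(r^2 + 3*r - 28)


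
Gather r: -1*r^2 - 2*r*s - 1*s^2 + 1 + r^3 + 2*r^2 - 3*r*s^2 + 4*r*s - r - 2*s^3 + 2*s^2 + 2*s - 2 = r^3 + r^2 + r*(-3*s^2 + 2*s - 1) - 2*s^3 + s^2 + 2*s - 1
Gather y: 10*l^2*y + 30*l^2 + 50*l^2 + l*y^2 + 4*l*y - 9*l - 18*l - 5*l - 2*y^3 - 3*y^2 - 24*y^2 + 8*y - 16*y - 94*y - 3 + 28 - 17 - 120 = 80*l^2 - 32*l - 2*y^3 + y^2*(l - 27) + y*(10*l^2 + 4*l - 102) - 112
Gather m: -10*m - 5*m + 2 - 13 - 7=-15*m - 18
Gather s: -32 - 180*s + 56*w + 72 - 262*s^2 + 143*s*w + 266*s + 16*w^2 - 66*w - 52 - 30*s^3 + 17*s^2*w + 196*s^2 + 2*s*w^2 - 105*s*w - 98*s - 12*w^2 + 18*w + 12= -30*s^3 + s^2*(17*w - 66) + s*(2*w^2 + 38*w - 12) + 4*w^2 + 8*w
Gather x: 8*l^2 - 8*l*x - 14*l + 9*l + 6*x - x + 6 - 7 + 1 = 8*l^2 - 5*l + x*(5 - 8*l)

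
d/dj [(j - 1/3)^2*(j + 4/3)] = (3*j - 1)*(9*j + 7)/9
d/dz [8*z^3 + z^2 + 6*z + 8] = 24*z^2 + 2*z + 6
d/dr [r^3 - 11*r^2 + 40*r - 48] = 3*r^2 - 22*r + 40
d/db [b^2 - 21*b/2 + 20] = 2*b - 21/2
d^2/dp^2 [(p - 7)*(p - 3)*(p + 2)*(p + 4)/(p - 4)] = 6*(p^4 - 12*p^3 + 48*p^2 - 64*p - 48)/(p^3 - 12*p^2 + 48*p - 64)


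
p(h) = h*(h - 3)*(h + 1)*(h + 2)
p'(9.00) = 2784.00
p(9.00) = 5940.00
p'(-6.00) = -786.00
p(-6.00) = 1080.00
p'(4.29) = 249.75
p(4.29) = 184.14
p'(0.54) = -12.93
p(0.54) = -5.20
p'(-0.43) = -0.30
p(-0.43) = 1.32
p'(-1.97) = -9.00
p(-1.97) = -0.28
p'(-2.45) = -30.52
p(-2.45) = 8.71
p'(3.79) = 158.70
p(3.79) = 83.04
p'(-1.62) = -0.33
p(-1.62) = -1.76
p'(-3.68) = -153.82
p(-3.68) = 110.68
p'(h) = h*(h - 3)*(h + 1) + h*(h - 3)*(h + 2) + h*(h + 1)*(h + 2) + (h - 3)*(h + 1)*(h + 2) = 4*h^3 - 14*h - 6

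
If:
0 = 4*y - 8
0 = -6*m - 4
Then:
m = -2/3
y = 2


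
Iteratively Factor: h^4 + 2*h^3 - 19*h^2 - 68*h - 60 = (h + 2)*(h^3 - 19*h - 30) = (h + 2)*(h + 3)*(h^2 - 3*h - 10) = (h + 2)^2*(h + 3)*(h - 5)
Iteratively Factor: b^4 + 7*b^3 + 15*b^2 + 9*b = (b)*(b^3 + 7*b^2 + 15*b + 9) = b*(b + 3)*(b^2 + 4*b + 3) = b*(b + 3)^2*(b + 1)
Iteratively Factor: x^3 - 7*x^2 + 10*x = (x)*(x^2 - 7*x + 10) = x*(x - 5)*(x - 2)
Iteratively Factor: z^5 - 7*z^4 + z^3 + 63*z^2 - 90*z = (z + 3)*(z^4 - 10*z^3 + 31*z^2 - 30*z) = z*(z + 3)*(z^3 - 10*z^2 + 31*z - 30) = z*(z - 5)*(z + 3)*(z^2 - 5*z + 6) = z*(z - 5)*(z - 2)*(z + 3)*(z - 3)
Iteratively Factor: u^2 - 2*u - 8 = (u + 2)*(u - 4)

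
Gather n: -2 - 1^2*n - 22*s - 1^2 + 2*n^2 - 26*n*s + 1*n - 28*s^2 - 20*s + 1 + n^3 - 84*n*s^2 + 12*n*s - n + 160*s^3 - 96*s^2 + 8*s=n^3 + 2*n^2 + n*(-84*s^2 - 14*s - 1) + 160*s^3 - 124*s^2 - 34*s - 2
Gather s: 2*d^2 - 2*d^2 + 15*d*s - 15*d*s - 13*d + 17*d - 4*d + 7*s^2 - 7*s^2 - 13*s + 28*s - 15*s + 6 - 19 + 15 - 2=0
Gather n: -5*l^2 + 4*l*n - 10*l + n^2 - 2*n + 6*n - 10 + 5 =-5*l^2 - 10*l + n^2 + n*(4*l + 4) - 5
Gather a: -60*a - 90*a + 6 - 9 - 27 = -150*a - 30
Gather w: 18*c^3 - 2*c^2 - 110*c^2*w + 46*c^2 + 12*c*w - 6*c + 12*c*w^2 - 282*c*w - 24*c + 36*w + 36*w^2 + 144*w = 18*c^3 + 44*c^2 - 30*c + w^2*(12*c + 36) + w*(-110*c^2 - 270*c + 180)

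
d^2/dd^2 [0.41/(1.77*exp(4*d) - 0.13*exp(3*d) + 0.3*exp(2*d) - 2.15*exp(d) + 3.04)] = ((-11.6112*exp(3*d) + 0.4797*exp(2*d) - 0.492*exp(d) + 0.8815)*(1.77*exp(4*d) - 0.13*exp(3*d) + 0.3*exp(2*d) - 2.15*exp(d) + 3.04) + 0.41*(7.08*exp(3*d) - 0.39*exp(2*d) + 0.6*exp(d) - 2.15)*(14.16*exp(3*d) - 0.78*exp(2*d) + 1.2*exp(d) - 4.3)*exp(d))*exp(d)/(1.77*exp(4*d) - 0.13*exp(3*d) + 0.3*exp(2*d) - 2.15*exp(d) + 3.04)^3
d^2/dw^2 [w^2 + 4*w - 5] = 2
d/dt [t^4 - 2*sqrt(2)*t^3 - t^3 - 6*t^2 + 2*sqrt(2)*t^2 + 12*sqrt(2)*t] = 4*t^3 - 6*sqrt(2)*t^2 - 3*t^2 - 12*t + 4*sqrt(2)*t + 12*sqrt(2)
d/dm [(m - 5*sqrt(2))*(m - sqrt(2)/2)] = 2*m - 11*sqrt(2)/2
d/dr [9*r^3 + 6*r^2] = 3*r*(9*r + 4)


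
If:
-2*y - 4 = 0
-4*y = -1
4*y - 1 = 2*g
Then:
No Solution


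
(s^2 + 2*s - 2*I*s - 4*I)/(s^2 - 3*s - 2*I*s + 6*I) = (s + 2)/(s - 3)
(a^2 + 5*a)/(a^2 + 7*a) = (a + 5)/(a + 7)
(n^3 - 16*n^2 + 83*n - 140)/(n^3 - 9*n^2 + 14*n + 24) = (n^2 - 12*n + 35)/(n^2 - 5*n - 6)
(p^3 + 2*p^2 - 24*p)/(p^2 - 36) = p*(p - 4)/(p - 6)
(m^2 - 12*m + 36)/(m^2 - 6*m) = (m - 6)/m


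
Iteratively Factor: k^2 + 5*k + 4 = (k + 1)*(k + 4)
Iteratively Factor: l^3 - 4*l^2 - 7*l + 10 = (l - 1)*(l^2 - 3*l - 10) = (l - 5)*(l - 1)*(l + 2)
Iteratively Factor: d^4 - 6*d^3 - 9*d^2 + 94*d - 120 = (d - 3)*(d^3 - 3*d^2 - 18*d + 40) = (d - 3)*(d - 2)*(d^2 - d - 20) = (d - 3)*(d - 2)*(d + 4)*(d - 5)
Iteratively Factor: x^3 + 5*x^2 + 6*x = (x + 3)*(x^2 + 2*x) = (x + 2)*(x + 3)*(x)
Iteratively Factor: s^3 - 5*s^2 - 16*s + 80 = (s - 4)*(s^2 - s - 20) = (s - 4)*(s + 4)*(s - 5)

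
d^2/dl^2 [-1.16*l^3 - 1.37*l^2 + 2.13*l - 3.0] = -6.96*l - 2.74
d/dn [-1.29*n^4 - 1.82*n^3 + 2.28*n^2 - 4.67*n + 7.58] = -5.16*n^3 - 5.46*n^2 + 4.56*n - 4.67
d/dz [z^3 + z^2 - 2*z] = 3*z^2 + 2*z - 2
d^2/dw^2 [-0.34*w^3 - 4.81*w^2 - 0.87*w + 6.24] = -2.04*w - 9.62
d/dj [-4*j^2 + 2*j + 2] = 2 - 8*j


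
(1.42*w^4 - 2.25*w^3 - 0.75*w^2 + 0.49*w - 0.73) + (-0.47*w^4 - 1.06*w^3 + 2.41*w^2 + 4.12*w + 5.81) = 0.95*w^4 - 3.31*w^3 + 1.66*w^2 + 4.61*w + 5.08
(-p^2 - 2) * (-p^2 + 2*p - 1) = p^4 - 2*p^3 + 3*p^2 - 4*p + 2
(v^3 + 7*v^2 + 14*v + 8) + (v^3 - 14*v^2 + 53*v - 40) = 2*v^3 - 7*v^2 + 67*v - 32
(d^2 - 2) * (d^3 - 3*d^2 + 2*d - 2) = d^5 - 3*d^4 + 4*d^2 - 4*d + 4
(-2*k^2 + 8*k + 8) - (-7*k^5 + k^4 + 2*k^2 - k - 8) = 7*k^5 - k^4 - 4*k^2 + 9*k + 16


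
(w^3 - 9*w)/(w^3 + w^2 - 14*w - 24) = w*(w - 3)/(w^2 - 2*w - 8)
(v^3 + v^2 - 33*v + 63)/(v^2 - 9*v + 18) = (v^2 + 4*v - 21)/(v - 6)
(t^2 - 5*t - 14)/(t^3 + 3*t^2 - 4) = (t - 7)/(t^2 + t - 2)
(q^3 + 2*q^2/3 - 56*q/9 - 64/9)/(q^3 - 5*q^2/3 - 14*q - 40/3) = (q - 8/3)/(q - 5)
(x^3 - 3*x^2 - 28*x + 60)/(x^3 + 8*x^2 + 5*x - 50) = (x - 6)/(x + 5)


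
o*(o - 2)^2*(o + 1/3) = o^4 - 11*o^3/3 + 8*o^2/3 + 4*o/3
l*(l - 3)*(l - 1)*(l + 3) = l^4 - l^3 - 9*l^2 + 9*l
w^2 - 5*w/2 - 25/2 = (w - 5)*(w + 5/2)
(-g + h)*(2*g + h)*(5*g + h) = -10*g^3 + 3*g^2*h + 6*g*h^2 + h^3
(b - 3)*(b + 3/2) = b^2 - 3*b/2 - 9/2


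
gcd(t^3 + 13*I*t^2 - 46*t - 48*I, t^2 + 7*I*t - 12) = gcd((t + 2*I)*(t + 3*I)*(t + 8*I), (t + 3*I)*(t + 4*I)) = t + 3*I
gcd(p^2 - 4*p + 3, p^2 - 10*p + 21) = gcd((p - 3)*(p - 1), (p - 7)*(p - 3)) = p - 3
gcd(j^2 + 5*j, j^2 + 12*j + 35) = j + 5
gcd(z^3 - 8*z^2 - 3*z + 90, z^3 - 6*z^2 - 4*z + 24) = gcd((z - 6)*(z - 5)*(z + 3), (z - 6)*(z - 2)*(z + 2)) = z - 6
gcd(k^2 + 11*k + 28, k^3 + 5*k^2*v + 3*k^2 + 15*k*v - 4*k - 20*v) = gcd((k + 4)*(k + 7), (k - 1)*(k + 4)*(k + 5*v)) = k + 4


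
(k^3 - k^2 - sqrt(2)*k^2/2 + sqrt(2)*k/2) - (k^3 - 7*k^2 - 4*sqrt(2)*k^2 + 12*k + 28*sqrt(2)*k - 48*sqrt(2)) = 7*sqrt(2)*k^2/2 + 6*k^2 - 55*sqrt(2)*k/2 - 12*k + 48*sqrt(2)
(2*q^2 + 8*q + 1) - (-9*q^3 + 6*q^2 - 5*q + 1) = 9*q^3 - 4*q^2 + 13*q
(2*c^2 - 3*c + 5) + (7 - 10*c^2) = -8*c^2 - 3*c + 12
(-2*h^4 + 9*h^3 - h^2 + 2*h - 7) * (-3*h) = 6*h^5 - 27*h^4 + 3*h^3 - 6*h^2 + 21*h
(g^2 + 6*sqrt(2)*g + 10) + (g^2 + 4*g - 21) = 2*g^2 + 4*g + 6*sqrt(2)*g - 11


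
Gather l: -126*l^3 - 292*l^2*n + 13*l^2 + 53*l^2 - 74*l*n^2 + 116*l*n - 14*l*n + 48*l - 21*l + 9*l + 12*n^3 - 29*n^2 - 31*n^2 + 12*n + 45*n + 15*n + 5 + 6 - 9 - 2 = -126*l^3 + l^2*(66 - 292*n) + l*(-74*n^2 + 102*n + 36) + 12*n^3 - 60*n^2 + 72*n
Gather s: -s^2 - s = -s^2 - s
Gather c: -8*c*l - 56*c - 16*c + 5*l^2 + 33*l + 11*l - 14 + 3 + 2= c*(-8*l - 72) + 5*l^2 + 44*l - 9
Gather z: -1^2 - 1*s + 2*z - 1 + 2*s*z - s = -2*s + z*(2*s + 2) - 2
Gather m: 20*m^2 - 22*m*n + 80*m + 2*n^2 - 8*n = 20*m^2 + m*(80 - 22*n) + 2*n^2 - 8*n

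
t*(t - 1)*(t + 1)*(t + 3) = t^4 + 3*t^3 - t^2 - 3*t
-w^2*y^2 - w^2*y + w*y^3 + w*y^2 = y*(-w + y)*(w*y + w)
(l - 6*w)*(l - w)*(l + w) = l^3 - 6*l^2*w - l*w^2 + 6*w^3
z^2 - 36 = (z - 6)*(z + 6)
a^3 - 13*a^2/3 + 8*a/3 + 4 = (a - 3)*(a - 2)*(a + 2/3)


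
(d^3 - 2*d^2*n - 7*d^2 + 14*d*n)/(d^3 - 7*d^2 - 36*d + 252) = d*(d - 2*n)/(d^2 - 36)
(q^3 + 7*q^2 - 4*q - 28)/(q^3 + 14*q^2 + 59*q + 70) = (q - 2)/(q + 5)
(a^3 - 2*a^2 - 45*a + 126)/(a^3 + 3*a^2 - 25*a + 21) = (a - 6)/(a - 1)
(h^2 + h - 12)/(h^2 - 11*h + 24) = (h + 4)/(h - 8)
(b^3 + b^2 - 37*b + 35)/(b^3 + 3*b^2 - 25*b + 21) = (b - 5)/(b - 3)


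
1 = 1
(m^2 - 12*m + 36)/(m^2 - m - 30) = (m - 6)/(m + 5)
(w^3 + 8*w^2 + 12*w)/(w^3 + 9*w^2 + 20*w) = (w^2 + 8*w + 12)/(w^2 + 9*w + 20)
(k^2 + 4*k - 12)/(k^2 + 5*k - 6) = (k - 2)/(k - 1)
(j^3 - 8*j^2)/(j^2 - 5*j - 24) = j^2/(j + 3)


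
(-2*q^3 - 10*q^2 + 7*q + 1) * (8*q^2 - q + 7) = -16*q^5 - 78*q^4 + 52*q^3 - 69*q^2 + 48*q + 7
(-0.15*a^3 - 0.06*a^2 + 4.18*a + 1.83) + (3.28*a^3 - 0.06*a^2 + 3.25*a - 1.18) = 3.13*a^3 - 0.12*a^2 + 7.43*a + 0.65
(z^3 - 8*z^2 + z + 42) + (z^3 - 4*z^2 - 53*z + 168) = 2*z^3 - 12*z^2 - 52*z + 210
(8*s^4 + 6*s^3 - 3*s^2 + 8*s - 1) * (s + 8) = 8*s^5 + 70*s^4 + 45*s^3 - 16*s^2 + 63*s - 8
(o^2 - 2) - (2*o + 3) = o^2 - 2*o - 5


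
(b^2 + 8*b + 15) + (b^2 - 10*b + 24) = 2*b^2 - 2*b + 39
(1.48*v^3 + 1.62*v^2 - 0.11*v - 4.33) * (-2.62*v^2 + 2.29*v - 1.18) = -3.8776*v^5 - 0.8552*v^4 + 2.2516*v^3 + 9.1811*v^2 - 9.7859*v + 5.1094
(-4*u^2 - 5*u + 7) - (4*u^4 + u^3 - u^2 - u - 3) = -4*u^4 - u^3 - 3*u^2 - 4*u + 10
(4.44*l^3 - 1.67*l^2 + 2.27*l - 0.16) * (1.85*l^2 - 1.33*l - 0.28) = 8.214*l^5 - 8.9947*l^4 + 5.1774*l^3 - 2.8475*l^2 - 0.4228*l + 0.0448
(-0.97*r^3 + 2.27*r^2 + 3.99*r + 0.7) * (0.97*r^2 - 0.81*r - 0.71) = -0.9409*r^5 + 2.9876*r^4 + 2.7203*r^3 - 4.1646*r^2 - 3.3999*r - 0.497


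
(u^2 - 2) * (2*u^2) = 2*u^4 - 4*u^2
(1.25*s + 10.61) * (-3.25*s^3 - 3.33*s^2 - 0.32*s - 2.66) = -4.0625*s^4 - 38.645*s^3 - 35.7313*s^2 - 6.7202*s - 28.2226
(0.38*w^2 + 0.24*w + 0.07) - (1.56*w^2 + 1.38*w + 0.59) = -1.18*w^2 - 1.14*w - 0.52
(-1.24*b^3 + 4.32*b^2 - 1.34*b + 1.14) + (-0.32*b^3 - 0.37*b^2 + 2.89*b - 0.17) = -1.56*b^3 + 3.95*b^2 + 1.55*b + 0.97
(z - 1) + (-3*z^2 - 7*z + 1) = -3*z^2 - 6*z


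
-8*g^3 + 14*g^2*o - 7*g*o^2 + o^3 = (-4*g + o)*(-2*g + o)*(-g + o)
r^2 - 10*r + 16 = (r - 8)*(r - 2)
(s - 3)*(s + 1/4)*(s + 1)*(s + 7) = s^4 + 21*s^3/4 - 63*s^2/4 - 101*s/4 - 21/4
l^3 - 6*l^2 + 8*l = l*(l - 4)*(l - 2)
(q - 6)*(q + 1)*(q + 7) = q^3 + 2*q^2 - 41*q - 42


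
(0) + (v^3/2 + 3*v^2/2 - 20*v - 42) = v^3/2 + 3*v^2/2 - 20*v - 42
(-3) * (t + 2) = -3*t - 6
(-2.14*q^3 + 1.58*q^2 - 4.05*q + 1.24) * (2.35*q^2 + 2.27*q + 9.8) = -5.029*q^5 - 1.1448*q^4 - 26.9029*q^3 + 9.2045*q^2 - 36.8752*q + 12.152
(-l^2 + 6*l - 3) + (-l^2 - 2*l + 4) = -2*l^2 + 4*l + 1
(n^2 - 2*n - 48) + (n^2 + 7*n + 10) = 2*n^2 + 5*n - 38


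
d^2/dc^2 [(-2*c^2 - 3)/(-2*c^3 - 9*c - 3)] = 2*(-18*c*(2*c^2 + 3)*(2*c^3 + 9*c + 3) + 9*(2*c^2 + 3)^3 + 2*(2*c^3 + 9*c + 3)^2)/(2*c^3 + 9*c + 3)^3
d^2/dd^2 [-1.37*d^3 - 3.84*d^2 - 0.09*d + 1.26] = -8.22*d - 7.68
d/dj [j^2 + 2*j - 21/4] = 2*j + 2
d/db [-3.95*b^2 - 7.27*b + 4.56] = -7.9*b - 7.27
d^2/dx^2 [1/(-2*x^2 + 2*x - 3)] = 4*(2*x^2 - 2*x - 2*(2*x - 1)^2 + 3)/(2*x^2 - 2*x + 3)^3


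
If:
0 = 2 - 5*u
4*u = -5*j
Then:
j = -8/25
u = 2/5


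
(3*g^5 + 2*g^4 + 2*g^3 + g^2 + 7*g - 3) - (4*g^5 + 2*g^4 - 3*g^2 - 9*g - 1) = -g^5 + 2*g^3 + 4*g^2 + 16*g - 2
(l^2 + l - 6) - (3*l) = l^2 - 2*l - 6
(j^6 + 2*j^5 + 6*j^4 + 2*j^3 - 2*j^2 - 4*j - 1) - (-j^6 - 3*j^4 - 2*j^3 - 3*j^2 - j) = 2*j^6 + 2*j^5 + 9*j^4 + 4*j^3 + j^2 - 3*j - 1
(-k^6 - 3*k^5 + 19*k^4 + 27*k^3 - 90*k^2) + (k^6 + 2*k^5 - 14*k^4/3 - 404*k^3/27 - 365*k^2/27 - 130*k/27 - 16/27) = -k^5 + 43*k^4/3 + 325*k^3/27 - 2795*k^2/27 - 130*k/27 - 16/27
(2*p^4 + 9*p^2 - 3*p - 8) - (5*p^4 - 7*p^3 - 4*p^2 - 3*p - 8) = -3*p^4 + 7*p^3 + 13*p^2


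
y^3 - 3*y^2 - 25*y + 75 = (y - 5)*(y - 3)*(y + 5)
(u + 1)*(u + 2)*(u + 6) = u^3 + 9*u^2 + 20*u + 12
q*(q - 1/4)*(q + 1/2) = q^3 + q^2/4 - q/8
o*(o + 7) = o^2 + 7*o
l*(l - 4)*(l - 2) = l^3 - 6*l^2 + 8*l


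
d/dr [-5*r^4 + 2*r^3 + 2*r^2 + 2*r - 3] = -20*r^3 + 6*r^2 + 4*r + 2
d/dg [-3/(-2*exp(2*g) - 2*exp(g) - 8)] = (-3*exp(g) - 3/2)*exp(g)/(exp(2*g) + exp(g) + 4)^2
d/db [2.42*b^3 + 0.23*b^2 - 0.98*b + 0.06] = 7.26*b^2 + 0.46*b - 0.98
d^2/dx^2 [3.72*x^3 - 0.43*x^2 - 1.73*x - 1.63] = 22.32*x - 0.86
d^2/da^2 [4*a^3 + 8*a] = 24*a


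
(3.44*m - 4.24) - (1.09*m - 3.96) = 2.35*m - 0.28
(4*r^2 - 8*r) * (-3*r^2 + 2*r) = -12*r^4 + 32*r^3 - 16*r^2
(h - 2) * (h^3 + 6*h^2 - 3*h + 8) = h^4 + 4*h^3 - 15*h^2 + 14*h - 16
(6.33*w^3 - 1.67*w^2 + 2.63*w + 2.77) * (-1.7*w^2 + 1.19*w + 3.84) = -10.761*w^5 + 10.3717*w^4 + 17.8489*w^3 - 7.9921*w^2 + 13.3955*w + 10.6368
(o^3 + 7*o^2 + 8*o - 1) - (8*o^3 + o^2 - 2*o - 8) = -7*o^3 + 6*o^2 + 10*o + 7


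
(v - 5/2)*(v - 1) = v^2 - 7*v/2 + 5/2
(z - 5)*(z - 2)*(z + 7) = z^3 - 39*z + 70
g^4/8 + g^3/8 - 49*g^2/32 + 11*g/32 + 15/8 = (g/4 + 1)*(g/2 + 1/2)*(g - 5/2)*(g - 3/2)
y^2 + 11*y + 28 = (y + 4)*(y + 7)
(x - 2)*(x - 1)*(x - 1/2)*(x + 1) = x^4 - 5*x^3/2 + 5*x/2 - 1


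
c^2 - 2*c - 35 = (c - 7)*(c + 5)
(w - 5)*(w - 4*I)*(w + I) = w^3 - 5*w^2 - 3*I*w^2 + 4*w + 15*I*w - 20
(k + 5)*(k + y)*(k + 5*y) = k^3 + 6*k^2*y + 5*k^2 + 5*k*y^2 + 30*k*y + 25*y^2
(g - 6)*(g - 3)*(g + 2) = g^3 - 7*g^2 + 36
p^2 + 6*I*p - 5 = (p + I)*(p + 5*I)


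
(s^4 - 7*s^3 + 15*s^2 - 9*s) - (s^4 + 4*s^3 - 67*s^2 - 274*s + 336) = -11*s^3 + 82*s^2 + 265*s - 336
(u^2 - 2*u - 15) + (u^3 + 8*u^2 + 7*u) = u^3 + 9*u^2 + 5*u - 15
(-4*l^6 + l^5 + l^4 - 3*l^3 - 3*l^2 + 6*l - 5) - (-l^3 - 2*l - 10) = -4*l^6 + l^5 + l^4 - 2*l^3 - 3*l^2 + 8*l + 5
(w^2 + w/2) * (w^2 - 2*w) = w^4 - 3*w^3/2 - w^2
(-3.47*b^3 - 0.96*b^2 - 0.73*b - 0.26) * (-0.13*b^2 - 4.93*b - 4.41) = 0.4511*b^5 + 17.2319*b^4 + 20.1304*b^3 + 7.8663*b^2 + 4.5011*b + 1.1466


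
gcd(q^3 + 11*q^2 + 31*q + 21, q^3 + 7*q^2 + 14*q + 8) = q + 1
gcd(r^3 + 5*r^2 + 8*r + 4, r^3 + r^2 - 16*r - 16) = r + 1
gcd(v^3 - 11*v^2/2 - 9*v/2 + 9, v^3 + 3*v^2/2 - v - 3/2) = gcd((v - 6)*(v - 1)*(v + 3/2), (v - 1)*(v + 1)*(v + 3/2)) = v^2 + v/2 - 3/2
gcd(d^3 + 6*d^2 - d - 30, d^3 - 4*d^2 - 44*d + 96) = d - 2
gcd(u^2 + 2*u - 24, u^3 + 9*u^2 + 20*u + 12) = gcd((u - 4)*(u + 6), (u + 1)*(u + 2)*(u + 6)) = u + 6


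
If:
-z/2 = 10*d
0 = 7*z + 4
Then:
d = 1/35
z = -4/7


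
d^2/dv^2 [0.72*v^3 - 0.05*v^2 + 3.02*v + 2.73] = 4.32*v - 0.1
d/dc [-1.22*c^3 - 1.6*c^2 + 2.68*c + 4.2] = -3.66*c^2 - 3.2*c + 2.68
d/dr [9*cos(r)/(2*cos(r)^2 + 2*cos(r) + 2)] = -9*sin(r)^3/(2*(cos(r)^2 + cos(r) + 1)^2)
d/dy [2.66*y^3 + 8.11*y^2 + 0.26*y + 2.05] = 7.98*y^2 + 16.22*y + 0.26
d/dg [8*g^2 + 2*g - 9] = 16*g + 2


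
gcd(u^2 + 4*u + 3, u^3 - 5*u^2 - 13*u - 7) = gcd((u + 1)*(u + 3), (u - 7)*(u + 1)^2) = u + 1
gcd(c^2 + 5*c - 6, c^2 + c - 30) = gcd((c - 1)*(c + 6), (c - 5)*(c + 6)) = c + 6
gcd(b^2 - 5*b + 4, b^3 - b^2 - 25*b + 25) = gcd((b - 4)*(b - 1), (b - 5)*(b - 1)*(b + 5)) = b - 1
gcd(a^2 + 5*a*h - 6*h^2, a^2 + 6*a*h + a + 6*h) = a + 6*h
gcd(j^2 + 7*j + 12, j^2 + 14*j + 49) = 1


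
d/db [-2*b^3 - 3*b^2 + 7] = 6*b*(-b - 1)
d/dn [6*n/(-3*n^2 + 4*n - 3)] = 18*(n^2 - 1)/(9*n^4 - 24*n^3 + 34*n^2 - 24*n + 9)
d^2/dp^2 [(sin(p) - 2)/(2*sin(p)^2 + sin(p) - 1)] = (-9*(1 - cos(2*p))^2 + 55*sin(p)/2 - 19*sin(3*p)/2 - cos(2*p) + 4*cos(4*p) - 13)/((sin(p) + 1)^2*(2*sin(p) - 1)^3)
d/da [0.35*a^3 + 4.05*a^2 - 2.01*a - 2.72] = 1.05*a^2 + 8.1*a - 2.01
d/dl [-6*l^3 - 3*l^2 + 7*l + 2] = -18*l^2 - 6*l + 7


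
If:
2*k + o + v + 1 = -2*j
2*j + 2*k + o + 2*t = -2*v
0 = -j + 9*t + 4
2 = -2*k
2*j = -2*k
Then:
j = 1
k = -1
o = -8/3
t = -1/3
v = 5/3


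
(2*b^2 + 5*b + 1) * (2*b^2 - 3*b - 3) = 4*b^4 + 4*b^3 - 19*b^2 - 18*b - 3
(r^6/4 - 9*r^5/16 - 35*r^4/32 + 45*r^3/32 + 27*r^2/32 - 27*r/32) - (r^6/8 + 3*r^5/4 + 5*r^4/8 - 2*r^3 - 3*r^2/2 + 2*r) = r^6/8 - 21*r^5/16 - 55*r^4/32 + 109*r^3/32 + 75*r^2/32 - 91*r/32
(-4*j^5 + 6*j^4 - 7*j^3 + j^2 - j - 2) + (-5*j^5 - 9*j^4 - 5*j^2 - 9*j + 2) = -9*j^5 - 3*j^4 - 7*j^3 - 4*j^2 - 10*j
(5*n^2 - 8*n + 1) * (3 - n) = -5*n^3 + 23*n^2 - 25*n + 3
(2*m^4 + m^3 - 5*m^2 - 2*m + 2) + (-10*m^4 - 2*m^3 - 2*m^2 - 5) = -8*m^4 - m^3 - 7*m^2 - 2*m - 3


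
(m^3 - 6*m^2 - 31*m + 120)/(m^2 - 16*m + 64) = (m^2 + 2*m - 15)/(m - 8)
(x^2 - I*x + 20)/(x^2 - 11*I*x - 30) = (x + 4*I)/(x - 6*I)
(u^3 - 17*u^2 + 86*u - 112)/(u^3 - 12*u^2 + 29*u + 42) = (u^2 - 10*u + 16)/(u^2 - 5*u - 6)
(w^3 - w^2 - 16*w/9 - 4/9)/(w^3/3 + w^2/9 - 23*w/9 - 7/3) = (9*w^3 - 9*w^2 - 16*w - 4)/(3*w^3 + w^2 - 23*w - 21)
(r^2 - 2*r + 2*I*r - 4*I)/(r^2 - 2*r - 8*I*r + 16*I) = (r + 2*I)/(r - 8*I)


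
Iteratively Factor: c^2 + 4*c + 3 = (c + 3)*(c + 1)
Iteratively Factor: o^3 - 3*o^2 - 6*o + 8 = (o - 1)*(o^2 - 2*o - 8) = (o - 1)*(o + 2)*(o - 4)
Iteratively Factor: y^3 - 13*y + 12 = (y + 4)*(y^2 - 4*y + 3) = (y - 1)*(y + 4)*(y - 3)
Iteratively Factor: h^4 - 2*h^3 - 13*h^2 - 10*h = (h)*(h^3 - 2*h^2 - 13*h - 10) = h*(h + 1)*(h^2 - 3*h - 10) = h*(h - 5)*(h + 1)*(h + 2)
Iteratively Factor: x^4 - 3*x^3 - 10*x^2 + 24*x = (x - 4)*(x^3 + x^2 - 6*x) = (x - 4)*(x + 3)*(x^2 - 2*x) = x*(x - 4)*(x + 3)*(x - 2)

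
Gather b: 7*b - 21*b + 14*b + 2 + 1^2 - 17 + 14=0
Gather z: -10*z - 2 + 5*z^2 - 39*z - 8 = 5*z^2 - 49*z - 10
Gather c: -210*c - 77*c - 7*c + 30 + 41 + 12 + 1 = 84 - 294*c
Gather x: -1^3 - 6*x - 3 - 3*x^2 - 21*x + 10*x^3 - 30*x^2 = 10*x^3 - 33*x^2 - 27*x - 4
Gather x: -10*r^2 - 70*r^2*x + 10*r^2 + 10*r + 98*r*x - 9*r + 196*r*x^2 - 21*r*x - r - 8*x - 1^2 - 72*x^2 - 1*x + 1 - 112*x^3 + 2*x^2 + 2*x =-112*x^3 + x^2*(196*r - 70) + x*(-70*r^2 + 77*r - 7)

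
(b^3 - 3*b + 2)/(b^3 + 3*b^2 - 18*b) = (b^3 - 3*b + 2)/(b*(b^2 + 3*b - 18))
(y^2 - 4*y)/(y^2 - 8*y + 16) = y/(y - 4)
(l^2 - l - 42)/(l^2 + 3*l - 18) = (l - 7)/(l - 3)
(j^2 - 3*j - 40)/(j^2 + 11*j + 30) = (j - 8)/(j + 6)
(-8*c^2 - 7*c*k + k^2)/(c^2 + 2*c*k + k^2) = (-8*c + k)/(c + k)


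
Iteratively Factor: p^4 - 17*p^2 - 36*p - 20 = (p + 1)*(p^3 - p^2 - 16*p - 20) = (p - 5)*(p + 1)*(p^2 + 4*p + 4) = (p - 5)*(p + 1)*(p + 2)*(p + 2)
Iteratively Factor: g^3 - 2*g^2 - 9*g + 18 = (g - 2)*(g^2 - 9) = (g - 3)*(g - 2)*(g + 3)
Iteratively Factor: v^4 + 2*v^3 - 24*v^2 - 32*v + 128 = (v - 2)*(v^3 + 4*v^2 - 16*v - 64) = (v - 2)*(v + 4)*(v^2 - 16) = (v - 4)*(v - 2)*(v + 4)*(v + 4)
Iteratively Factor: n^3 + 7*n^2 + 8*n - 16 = (n + 4)*(n^2 + 3*n - 4) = (n - 1)*(n + 4)*(n + 4)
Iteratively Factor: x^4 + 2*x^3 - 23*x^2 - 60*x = (x + 4)*(x^3 - 2*x^2 - 15*x) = (x - 5)*(x + 4)*(x^2 + 3*x) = (x - 5)*(x + 3)*(x + 4)*(x)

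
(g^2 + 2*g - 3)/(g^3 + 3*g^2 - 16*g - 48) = (g - 1)/(g^2 - 16)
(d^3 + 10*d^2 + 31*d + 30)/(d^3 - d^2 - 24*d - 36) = (d + 5)/(d - 6)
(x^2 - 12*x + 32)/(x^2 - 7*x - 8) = (x - 4)/(x + 1)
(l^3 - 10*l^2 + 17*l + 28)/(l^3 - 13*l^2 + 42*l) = (l^2 - 3*l - 4)/(l*(l - 6))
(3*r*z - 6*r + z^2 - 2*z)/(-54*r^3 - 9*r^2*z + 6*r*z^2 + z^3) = (z - 2)/(-18*r^2 + 3*r*z + z^2)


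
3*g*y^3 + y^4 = y^3*(3*g + y)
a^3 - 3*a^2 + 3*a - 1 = (a - 1)^3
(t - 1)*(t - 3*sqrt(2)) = t^2 - 3*sqrt(2)*t - t + 3*sqrt(2)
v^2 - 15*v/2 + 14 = (v - 4)*(v - 7/2)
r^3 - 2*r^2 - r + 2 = (r - 2)*(r - 1)*(r + 1)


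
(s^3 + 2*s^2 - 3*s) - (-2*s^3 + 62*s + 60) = 3*s^3 + 2*s^2 - 65*s - 60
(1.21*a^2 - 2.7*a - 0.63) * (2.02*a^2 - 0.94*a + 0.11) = 2.4442*a^4 - 6.5914*a^3 + 1.3985*a^2 + 0.2952*a - 0.0693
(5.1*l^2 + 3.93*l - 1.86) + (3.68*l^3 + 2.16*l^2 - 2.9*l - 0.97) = 3.68*l^3 + 7.26*l^2 + 1.03*l - 2.83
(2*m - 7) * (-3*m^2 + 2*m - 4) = -6*m^3 + 25*m^2 - 22*m + 28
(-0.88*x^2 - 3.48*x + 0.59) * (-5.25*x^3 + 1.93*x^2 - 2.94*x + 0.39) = 4.62*x^5 + 16.5716*x^4 - 7.2267*x^3 + 11.0267*x^2 - 3.0918*x + 0.2301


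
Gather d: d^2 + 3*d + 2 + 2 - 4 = d^2 + 3*d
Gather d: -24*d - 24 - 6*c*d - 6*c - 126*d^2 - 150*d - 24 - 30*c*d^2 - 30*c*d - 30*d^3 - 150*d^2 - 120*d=-6*c - 30*d^3 + d^2*(-30*c - 276) + d*(-36*c - 294) - 48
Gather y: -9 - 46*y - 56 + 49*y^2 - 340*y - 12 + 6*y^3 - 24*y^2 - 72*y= 6*y^3 + 25*y^2 - 458*y - 77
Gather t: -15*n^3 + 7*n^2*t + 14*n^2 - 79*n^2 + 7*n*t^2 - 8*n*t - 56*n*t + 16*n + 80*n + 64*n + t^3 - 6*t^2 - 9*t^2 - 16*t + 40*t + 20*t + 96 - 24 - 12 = -15*n^3 - 65*n^2 + 160*n + t^3 + t^2*(7*n - 15) + t*(7*n^2 - 64*n + 44) + 60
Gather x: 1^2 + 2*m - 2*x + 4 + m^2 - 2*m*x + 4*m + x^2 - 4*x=m^2 + 6*m + x^2 + x*(-2*m - 6) + 5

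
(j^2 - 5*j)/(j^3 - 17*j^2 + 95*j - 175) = j/(j^2 - 12*j + 35)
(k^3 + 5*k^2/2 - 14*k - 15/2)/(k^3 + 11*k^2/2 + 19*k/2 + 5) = (2*k^3 + 5*k^2 - 28*k - 15)/(2*k^3 + 11*k^2 + 19*k + 10)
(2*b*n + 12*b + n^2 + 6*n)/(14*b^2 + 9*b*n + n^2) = (n + 6)/(7*b + n)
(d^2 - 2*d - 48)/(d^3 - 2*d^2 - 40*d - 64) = (d + 6)/(d^2 + 6*d + 8)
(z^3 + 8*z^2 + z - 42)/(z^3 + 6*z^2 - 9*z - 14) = (z + 3)/(z + 1)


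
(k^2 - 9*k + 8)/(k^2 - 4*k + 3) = (k - 8)/(k - 3)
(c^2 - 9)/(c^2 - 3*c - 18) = (c - 3)/(c - 6)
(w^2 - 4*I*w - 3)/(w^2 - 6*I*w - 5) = (w - 3*I)/(w - 5*I)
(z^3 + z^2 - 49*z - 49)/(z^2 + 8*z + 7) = z - 7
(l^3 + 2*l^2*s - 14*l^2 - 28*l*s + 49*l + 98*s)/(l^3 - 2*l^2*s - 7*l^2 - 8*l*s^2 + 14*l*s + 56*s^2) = (7 - l)/(-l + 4*s)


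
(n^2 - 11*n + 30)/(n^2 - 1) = (n^2 - 11*n + 30)/(n^2 - 1)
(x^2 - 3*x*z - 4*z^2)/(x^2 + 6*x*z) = (x^2 - 3*x*z - 4*z^2)/(x*(x + 6*z))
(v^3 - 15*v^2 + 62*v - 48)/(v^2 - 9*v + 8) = v - 6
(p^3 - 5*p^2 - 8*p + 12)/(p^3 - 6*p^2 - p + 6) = (p + 2)/(p + 1)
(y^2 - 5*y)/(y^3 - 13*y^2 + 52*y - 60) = y/(y^2 - 8*y + 12)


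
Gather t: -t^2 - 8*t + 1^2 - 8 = -t^2 - 8*t - 7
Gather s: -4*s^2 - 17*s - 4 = -4*s^2 - 17*s - 4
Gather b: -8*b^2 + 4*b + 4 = -8*b^2 + 4*b + 4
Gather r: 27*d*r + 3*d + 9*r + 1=3*d + r*(27*d + 9) + 1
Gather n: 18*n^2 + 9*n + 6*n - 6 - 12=18*n^2 + 15*n - 18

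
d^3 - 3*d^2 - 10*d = d*(d - 5)*(d + 2)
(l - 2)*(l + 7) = l^2 + 5*l - 14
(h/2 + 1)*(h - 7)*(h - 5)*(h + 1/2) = h^4/2 - 19*h^3/4 + 3*h^2 + 151*h/4 + 35/2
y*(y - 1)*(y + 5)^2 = y^4 + 9*y^3 + 15*y^2 - 25*y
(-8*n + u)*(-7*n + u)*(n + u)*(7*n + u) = 392*n^4 + 343*n^3*u - 57*n^2*u^2 - 7*n*u^3 + u^4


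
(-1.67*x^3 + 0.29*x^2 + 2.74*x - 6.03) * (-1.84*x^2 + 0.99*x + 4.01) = 3.0728*x^5 - 2.1869*x^4 - 11.4512*x^3 + 14.9707*x^2 + 5.0177*x - 24.1803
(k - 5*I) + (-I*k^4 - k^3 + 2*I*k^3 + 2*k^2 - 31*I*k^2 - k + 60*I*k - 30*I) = -I*k^4 - k^3 + 2*I*k^3 + 2*k^2 - 31*I*k^2 + 60*I*k - 35*I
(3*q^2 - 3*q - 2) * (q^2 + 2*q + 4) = 3*q^4 + 3*q^3 + 4*q^2 - 16*q - 8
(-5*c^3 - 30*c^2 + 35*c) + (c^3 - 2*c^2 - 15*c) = -4*c^3 - 32*c^2 + 20*c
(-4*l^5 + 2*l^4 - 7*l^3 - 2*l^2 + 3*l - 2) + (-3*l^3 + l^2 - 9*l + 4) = -4*l^5 + 2*l^4 - 10*l^3 - l^2 - 6*l + 2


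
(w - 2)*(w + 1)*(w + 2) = w^3 + w^2 - 4*w - 4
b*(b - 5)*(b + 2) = b^3 - 3*b^2 - 10*b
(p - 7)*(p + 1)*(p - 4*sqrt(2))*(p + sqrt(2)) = p^4 - 6*p^3 - 3*sqrt(2)*p^3 - 15*p^2 + 18*sqrt(2)*p^2 + 21*sqrt(2)*p + 48*p + 56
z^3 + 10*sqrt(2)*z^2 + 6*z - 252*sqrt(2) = (z - 3*sqrt(2))*(z + 6*sqrt(2))*(z + 7*sqrt(2))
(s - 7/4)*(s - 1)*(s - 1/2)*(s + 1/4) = s^4 - 3*s^3 + 37*s^2/16 - 3*s/32 - 7/32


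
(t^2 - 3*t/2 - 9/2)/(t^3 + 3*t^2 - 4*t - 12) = (2*t^2 - 3*t - 9)/(2*(t^3 + 3*t^2 - 4*t - 12))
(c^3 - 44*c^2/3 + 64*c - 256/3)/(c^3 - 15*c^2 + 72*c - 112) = (3*c^2 - 32*c + 64)/(3*(c^2 - 11*c + 28))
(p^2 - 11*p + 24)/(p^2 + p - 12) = (p - 8)/(p + 4)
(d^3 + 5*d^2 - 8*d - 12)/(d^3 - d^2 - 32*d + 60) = (d + 1)/(d - 5)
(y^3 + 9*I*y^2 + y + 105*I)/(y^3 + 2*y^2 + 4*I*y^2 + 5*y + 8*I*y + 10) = (y^2 + 4*I*y + 21)/(y^2 + y*(2 - I) - 2*I)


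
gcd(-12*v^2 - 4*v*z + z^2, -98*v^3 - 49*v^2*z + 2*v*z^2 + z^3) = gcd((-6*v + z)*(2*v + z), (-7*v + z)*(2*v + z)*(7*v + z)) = 2*v + z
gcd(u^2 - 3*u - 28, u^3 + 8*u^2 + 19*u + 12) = u + 4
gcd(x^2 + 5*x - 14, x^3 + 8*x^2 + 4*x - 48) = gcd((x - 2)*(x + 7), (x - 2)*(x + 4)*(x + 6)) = x - 2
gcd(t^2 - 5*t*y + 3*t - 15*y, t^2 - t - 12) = t + 3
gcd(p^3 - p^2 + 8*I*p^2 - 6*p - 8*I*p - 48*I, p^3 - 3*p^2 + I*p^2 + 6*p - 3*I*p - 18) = p - 3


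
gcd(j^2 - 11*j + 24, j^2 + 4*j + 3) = 1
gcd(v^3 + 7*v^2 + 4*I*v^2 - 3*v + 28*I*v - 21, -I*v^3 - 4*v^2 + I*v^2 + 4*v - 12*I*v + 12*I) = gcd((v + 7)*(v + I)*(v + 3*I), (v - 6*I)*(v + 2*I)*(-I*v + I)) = 1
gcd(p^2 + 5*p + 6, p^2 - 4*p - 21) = p + 3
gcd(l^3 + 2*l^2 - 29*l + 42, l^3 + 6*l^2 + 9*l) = 1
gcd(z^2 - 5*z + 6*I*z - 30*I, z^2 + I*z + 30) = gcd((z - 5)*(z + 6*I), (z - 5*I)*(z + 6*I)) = z + 6*I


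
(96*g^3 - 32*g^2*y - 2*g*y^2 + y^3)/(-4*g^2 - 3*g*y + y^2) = (-24*g^2 + 2*g*y + y^2)/(g + y)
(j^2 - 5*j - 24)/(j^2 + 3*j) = (j - 8)/j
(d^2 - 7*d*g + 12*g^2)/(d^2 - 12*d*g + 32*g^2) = (d - 3*g)/(d - 8*g)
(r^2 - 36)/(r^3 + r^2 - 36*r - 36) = 1/(r + 1)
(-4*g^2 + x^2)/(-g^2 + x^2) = (4*g^2 - x^2)/(g^2 - x^2)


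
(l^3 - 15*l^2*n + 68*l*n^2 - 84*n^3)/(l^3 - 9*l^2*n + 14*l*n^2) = (l - 6*n)/l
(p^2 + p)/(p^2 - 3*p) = (p + 1)/(p - 3)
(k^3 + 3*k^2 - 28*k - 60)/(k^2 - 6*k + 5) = (k^2 + 8*k + 12)/(k - 1)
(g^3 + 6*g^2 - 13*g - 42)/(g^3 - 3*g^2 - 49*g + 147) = (g + 2)/(g - 7)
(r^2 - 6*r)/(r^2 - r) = (r - 6)/(r - 1)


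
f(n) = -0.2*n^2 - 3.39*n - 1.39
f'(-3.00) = -2.19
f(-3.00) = 6.98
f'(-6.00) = -0.99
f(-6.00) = 11.75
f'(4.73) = -5.28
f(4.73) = -21.90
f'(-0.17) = -3.32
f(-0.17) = -0.82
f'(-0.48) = -3.20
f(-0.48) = 0.19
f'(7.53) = -6.40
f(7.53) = -38.26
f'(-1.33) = -2.86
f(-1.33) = 2.76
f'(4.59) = -5.23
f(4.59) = -21.16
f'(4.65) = -5.25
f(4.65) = -21.48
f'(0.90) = -3.75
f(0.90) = -4.60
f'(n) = -0.4*n - 3.39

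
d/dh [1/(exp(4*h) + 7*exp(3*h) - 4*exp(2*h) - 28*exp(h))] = (-4*exp(3*h) - 21*exp(2*h) + 8*exp(h) + 28)*exp(-h)/(exp(3*h) + 7*exp(2*h) - 4*exp(h) - 28)^2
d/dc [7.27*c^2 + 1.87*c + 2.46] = 14.54*c + 1.87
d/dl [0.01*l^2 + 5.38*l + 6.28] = 0.02*l + 5.38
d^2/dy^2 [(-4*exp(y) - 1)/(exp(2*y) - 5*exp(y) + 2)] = (-4*exp(4*y) - 24*exp(3*y) + 63*exp(2*y) - 57*exp(y) - 26)*exp(y)/(exp(6*y) - 15*exp(5*y) + 81*exp(4*y) - 185*exp(3*y) + 162*exp(2*y) - 60*exp(y) + 8)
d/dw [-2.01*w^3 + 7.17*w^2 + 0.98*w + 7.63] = -6.03*w^2 + 14.34*w + 0.98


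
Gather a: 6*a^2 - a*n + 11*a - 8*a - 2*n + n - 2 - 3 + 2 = 6*a^2 + a*(3 - n) - n - 3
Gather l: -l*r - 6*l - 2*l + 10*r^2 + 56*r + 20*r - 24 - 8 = l*(-r - 8) + 10*r^2 + 76*r - 32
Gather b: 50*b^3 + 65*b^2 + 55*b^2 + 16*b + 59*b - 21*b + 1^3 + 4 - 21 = 50*b^3 + 120*b^2 + 54*b - 16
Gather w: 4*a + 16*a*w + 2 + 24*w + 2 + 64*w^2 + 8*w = 4*a + 64*w^2 + w*(16*a + 32) + 4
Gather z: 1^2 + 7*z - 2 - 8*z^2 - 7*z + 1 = -8*z^2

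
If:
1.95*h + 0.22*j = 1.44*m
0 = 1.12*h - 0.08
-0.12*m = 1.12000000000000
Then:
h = 0.07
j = -61.72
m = -9.33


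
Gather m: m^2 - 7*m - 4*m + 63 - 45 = m^2 - 11*m + 18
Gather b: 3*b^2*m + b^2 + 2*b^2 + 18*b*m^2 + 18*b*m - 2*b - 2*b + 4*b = b^2*(3*m + 3) + b*(18*m^2 + 18*m)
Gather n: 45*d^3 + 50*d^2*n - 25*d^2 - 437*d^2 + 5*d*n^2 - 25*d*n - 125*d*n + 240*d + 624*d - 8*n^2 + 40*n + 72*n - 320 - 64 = 45*d^3 - 462*d^2 + 864*d + n^2*(5*d - 8) + n*(50*d^2 - 150*d + 112) - 384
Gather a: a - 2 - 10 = a - 12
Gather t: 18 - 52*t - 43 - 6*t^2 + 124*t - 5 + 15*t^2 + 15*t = 9*t^2 + 87*t - 30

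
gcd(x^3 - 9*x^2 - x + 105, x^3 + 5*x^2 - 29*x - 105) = x^2 - 2*x - 15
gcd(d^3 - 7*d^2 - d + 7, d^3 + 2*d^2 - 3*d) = d - 1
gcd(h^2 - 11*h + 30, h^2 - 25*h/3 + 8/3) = 1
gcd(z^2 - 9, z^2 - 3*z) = z - 3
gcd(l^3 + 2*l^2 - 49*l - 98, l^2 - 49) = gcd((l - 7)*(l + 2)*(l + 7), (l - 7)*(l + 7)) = l^2 - 49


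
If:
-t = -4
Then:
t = 4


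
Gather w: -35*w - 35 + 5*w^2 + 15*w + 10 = 5*w^2 - 20*w - 25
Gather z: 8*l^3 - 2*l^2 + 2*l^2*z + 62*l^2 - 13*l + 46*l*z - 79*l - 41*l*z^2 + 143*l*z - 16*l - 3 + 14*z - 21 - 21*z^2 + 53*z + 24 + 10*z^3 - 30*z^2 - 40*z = 8*l^3 + 60*l^2 - 108*l + 10*z^3 + z^2*(-41*l - 51) + z*(2*l^2 + 189*l + 27)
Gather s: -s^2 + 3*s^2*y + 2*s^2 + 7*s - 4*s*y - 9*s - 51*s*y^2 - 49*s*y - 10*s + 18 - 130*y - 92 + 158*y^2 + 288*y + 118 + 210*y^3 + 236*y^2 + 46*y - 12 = s^2*(3*y + 1) + s*(-51*y^2 - 53*y - 12) + 210*y^3 + 394*y^2 + 204*y + 32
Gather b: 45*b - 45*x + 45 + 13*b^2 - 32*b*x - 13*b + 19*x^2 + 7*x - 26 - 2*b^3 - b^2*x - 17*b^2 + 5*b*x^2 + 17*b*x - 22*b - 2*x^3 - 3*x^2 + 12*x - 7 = -2*b^3 + b^2*(-x - 4) + b*(5*x^2 - 15*x + 10) - 2*x^3 + 16*x^2 - 26*x + 12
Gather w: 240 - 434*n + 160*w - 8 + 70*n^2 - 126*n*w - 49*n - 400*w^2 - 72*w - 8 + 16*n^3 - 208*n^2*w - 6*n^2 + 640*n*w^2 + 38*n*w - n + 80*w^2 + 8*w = 16*n^3 + 64*n^2 - 484*n + w^2*(640*n - 320) + w*(-208*n^2 - 88*n + 96) + 224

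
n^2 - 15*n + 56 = (n - 8)*(n - 7)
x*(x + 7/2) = x^2 + 7*x/2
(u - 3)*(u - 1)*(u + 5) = u^3 + u^2 - 17*u + 15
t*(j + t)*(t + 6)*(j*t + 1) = j^2*t^3 + 6*j^2*t^2 + j*t^4 + 6*j*t^3 + j*t^2 + 6*j*t + t^3 + 6*t^2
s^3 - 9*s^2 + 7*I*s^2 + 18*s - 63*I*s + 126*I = (s - 6)*(s - 3)*(s + 7*I)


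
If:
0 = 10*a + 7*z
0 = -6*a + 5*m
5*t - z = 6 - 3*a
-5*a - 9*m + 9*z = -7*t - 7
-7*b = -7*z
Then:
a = 539/1220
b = -77/122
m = 1617/3050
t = 4933/6100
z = -77/122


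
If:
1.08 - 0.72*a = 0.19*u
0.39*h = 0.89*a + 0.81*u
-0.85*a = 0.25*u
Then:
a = 14.59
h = -69.75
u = -49.62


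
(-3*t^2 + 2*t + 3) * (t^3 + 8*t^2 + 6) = -3*t^5 - 22*t^4 + 19*t^3 + 6*t^2 + 12*t + 18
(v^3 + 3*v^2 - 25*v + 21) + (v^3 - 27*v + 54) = 2*v^3 + 3*v^2 - 52*v + 75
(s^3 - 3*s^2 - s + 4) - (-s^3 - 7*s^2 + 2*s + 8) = 2*s^3 + 4*s^2 - 3*s - 4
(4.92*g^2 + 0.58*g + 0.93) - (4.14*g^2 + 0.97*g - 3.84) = 0.78*g^2 - 0.39*g + 4.77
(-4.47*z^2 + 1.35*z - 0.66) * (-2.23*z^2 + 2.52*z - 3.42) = 9.9681*z^4 - 14.2749*z^3 + 20.1612*z^2 - 6.2802*z + 2.2572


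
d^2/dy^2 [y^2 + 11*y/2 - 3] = 2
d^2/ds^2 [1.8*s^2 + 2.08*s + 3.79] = 3.60000000000000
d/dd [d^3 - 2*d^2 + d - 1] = 3*d^2 - 4*d + 1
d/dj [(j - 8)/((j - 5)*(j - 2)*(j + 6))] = (-2*j^3 + 25*j^2 - 16*j - 196)/(j^6 - 2*j^5 - 63*j^4 + 184*j^3 + 904*j^2 - 3840*j + 3600)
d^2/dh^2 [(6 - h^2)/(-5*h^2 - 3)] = 198*(1 - 5*h^2)/(125*h^6 + 225*h^4 + 135*h^2 + 27)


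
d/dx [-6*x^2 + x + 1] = 1 - 12*x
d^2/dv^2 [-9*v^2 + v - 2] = -18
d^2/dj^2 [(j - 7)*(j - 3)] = 2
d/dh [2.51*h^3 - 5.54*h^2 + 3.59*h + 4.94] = 7.53*h^2 - 11.08*h + 3.59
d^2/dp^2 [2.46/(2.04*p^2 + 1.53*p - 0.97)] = (-20.475072*p^2 - 15.356304*p + 2.46*(4.08*p + 1.53)*(8.16*p + 3.06) + 9.735696)/(2.04*p^2 + 1.53*p - 0.97)^3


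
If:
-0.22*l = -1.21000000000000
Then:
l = 5.50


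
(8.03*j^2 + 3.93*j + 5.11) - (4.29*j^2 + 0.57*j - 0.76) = 3.74*j^2 + 3.36*j + 5.87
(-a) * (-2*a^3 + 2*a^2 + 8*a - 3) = 2*a^4 - 2*a^3 - 8*a^2 + 3*a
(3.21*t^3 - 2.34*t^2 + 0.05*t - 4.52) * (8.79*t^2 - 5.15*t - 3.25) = 28.2159*t^5 - 37.1001*t^4 + 2.058*t^3 - 32.3833*t^2 + 23.1155*t + 14.69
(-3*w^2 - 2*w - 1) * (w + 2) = -3*w^3 - 8*w^2 - 5*w - 2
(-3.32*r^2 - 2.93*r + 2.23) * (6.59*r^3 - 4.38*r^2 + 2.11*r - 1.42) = -21.8788*r^5 - 4.7671*r^4 + 20.5239*r^3 - 11.2353*r^2 + 8.8659*r - 3.1666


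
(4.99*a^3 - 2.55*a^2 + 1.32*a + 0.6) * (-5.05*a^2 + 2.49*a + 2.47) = -25.1995*a^5 + 25.3026*a^4 - 0.690199999999998*a^3 - 6.0417*a^2 + 4.7544*a + 1.482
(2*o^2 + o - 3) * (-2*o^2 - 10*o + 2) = -4*o^4 - 22*o^3 + 32*o - 6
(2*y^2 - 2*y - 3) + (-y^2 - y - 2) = y^2 - 3*y - 5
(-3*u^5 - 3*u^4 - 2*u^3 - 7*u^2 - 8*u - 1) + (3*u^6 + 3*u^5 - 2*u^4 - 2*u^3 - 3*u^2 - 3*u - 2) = 3*u^6 - 5*u^4 - 4*u^3 - 10*u^2 - 11*u - 3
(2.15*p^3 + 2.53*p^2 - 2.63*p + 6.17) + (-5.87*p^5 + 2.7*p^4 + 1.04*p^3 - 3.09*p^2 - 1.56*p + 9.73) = -5.87*p^5 + 2.7*p^4 + 3.19*p^3 - 0.56*p^2 - 4.19*p + 15.9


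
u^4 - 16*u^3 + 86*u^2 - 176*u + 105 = (u - 7)*(u - 5)*(u - 3)*(u - 1)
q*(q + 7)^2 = q^3 + 14*q^2 + 49*q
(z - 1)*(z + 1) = z^2 - 1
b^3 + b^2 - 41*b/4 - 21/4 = (b - 3)*(b + 1/2)*(b + 7/2)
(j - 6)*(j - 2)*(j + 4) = j^3 - 4*j^2 - 20*j + 48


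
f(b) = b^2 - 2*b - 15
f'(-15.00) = -32.00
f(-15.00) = 240.00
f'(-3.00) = -8.00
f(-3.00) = 0.00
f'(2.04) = 2.08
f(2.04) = -14.92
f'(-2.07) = -6.14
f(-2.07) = -6.58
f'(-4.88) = -11.76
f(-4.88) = 18.57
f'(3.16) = 4.32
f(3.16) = -11.33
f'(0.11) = -1.78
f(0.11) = -15.21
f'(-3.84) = -9.68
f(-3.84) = 7.43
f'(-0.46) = -2.92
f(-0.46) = -13.87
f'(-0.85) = -3.70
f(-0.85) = -12.58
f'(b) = 2*b - 2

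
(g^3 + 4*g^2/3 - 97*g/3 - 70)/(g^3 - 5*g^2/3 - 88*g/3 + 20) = (3*g + 7)/(3*g - 2)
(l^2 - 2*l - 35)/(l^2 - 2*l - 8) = (-l^2 + 2*l + 35)/(-l^2 + 2*l + 8)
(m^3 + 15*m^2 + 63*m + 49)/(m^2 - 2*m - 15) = (m^3 + 15*m^2 + 63*m + 49)/(m^2 - 2*m - 15)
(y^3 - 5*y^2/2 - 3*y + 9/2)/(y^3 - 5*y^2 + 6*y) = (2*y^2 + y - 3)/(2*y*(y - 2))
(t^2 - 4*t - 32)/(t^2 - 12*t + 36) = (t^2 - 4*t - 32)/(t^2 - 12*t + 36)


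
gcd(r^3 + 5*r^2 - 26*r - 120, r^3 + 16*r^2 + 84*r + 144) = r^2 + 10*r + 24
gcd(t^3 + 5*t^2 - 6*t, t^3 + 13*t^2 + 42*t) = t^2 + 6*t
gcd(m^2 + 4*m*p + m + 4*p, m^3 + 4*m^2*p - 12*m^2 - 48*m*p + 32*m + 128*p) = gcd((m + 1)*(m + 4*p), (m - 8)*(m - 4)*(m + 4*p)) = m + 4*p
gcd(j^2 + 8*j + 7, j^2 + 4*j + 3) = j + 1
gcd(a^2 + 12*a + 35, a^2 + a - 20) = a + 5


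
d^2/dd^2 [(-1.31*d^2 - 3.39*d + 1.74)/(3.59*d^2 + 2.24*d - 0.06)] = (-66.312326*d^3 + 132.85872*d^2 + 79.573068*d + 17.290176)/(46.268279*d^6 + 86.608032*d^5 + 51.719694*d^4 + 8.344448*d^3 - 0.864396*d^2 + 0.024192*d - 0.000216)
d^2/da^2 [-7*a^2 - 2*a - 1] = -14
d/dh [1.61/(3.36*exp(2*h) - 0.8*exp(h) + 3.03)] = (1.288 - 10.8192*exp(h))*exp(h)/(3.36*exp(2*h) - 0.8*exp(h) + 3.03)^2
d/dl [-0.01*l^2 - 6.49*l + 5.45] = -0.02*l - 6.49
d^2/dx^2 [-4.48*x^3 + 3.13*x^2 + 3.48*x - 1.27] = 6.26 - 26.88*x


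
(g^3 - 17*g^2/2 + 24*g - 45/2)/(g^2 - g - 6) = (2*g^2 - 11*g + 15)/(2*(g + 2))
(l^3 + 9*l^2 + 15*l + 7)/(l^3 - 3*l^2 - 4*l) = (l^2 + 8*l + 7)/(l*(l - 4))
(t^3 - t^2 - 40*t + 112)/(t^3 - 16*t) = (t^2 + 3*t - 28)/(t*(t + 4))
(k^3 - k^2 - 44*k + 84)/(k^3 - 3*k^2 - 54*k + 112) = (k - 6)/(k - 8)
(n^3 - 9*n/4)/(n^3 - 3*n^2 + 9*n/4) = (2*n + 3)/(2*n - 3)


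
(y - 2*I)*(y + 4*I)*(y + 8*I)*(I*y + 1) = I*y^4 - 9*y^3 + 2*I*y^2 - 72*y + 64*I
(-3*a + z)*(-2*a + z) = 6*a^2 - 5*a*z + z^2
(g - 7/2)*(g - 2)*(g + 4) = g^3 - 3*g^2/2 - 15*g + 28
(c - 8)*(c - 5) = c^2 - 13*c + 40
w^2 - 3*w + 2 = (w - 2)*(w - 1)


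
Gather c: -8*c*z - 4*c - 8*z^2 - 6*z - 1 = c*(-8*z - 4) - 8*z^2 - 6*z - 1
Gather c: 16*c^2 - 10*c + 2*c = 16*c^2 - 8*c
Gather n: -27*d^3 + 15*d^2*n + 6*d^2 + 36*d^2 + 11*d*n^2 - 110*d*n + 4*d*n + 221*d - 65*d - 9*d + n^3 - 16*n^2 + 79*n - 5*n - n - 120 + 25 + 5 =-27*d^3 + 42*d^2 + 147*d + n^3 + n^2*(11*d - 16) + n*(15*d^2 - 106*d + 73) - 90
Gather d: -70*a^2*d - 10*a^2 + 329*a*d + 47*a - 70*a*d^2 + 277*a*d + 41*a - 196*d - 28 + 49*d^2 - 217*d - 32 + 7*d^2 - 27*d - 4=-10*a^2 + 88*a + d^2*(56 - 70*a) + d*(-70*a^2 + 606*a - 440) - 64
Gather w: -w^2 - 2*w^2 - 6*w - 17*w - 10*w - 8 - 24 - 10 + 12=-3*w^2 - 33*w - 30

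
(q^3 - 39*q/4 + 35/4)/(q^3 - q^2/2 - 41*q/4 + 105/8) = 2*(q - 1)/(2*q - 3)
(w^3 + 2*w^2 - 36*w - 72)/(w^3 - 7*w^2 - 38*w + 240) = (w^2 - 4*w - 12)/(w^2 - 13*w + 40)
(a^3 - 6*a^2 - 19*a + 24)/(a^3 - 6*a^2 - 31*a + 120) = (a^2 + 2*a - 3)/(a^2 + 2*a - 15)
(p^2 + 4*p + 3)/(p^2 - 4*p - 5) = (p + 3)/(p - 5)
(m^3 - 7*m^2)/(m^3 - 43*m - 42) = m^2/(m^2 + 7*m + 6)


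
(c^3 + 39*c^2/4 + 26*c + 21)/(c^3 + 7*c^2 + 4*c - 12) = (c + 7/4)/(c - 1)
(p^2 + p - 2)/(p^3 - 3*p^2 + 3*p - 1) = (p + 2)/(p^2 - 2*p + 1)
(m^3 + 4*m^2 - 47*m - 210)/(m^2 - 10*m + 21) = (m^2 + 11*m + 30)/(m - 3)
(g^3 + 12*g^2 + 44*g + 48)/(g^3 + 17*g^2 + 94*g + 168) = (g + 2)/(g + 7)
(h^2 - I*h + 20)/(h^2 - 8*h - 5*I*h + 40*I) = (h + 4*I)/(h - 8)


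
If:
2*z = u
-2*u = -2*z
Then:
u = 0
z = 0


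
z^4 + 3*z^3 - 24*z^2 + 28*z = z*(z - 2)^2*(z + 7)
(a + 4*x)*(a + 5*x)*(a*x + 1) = a^3*x + 9*a^2*x^2 + a^2 + 20*a*x^3 + 9*a*x + 20*x^2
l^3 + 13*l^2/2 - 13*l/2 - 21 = (l - 2)*(l + 3/2)*(l + 7)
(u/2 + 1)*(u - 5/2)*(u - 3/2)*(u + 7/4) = u^4/2 - u^3/8 - 31*u^2/8 + u/32 + 105/16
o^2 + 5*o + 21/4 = (o + 3/2)*(o + 7/2)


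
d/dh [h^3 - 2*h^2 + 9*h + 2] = 3*h^2 - 4*h + 9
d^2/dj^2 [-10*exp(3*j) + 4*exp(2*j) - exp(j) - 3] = (-90*exp(2*j) + 16*exp(j) - 1)*exp(j)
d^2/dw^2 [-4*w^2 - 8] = -8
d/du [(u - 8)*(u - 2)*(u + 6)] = 3*u^2 - 8*u - 44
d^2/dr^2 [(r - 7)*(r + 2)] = 2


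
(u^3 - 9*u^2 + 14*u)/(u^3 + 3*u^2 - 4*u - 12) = u*(u - 7)/(u^2 + 5*u + 6)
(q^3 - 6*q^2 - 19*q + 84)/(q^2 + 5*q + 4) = (q^2 - 10*q + 21)/(q + 1)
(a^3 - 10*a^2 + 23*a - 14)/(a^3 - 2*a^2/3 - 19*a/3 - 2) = 3*(-a^3 + 10*a^2 - 23*a + 14)/(-3*a^3 + 2*a^2 + 19*a + 6)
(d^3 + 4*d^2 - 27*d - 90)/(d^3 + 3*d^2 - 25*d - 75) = (d + 6)/(d + 5)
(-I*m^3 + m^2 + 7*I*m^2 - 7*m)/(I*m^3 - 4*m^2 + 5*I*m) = (-m^2 + m*(7 - I) + 7*I)/(m^2 + 4*I*m + 5)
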